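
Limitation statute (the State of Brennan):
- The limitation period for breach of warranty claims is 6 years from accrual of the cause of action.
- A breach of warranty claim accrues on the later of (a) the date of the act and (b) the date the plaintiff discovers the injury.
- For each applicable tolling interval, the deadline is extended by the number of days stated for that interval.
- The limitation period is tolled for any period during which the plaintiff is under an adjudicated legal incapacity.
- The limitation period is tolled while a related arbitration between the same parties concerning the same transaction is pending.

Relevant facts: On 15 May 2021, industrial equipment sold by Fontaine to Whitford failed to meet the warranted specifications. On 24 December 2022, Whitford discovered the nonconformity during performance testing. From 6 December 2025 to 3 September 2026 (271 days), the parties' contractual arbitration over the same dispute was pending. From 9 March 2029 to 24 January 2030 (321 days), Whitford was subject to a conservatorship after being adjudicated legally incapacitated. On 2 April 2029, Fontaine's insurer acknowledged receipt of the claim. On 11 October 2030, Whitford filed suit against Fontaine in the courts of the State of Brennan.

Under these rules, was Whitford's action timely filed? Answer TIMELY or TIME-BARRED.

TIME-BARRED

Because discovery on 24 December 2022 post-dates the 15 May 2021 act, accrual under the later-of rule falls on 24 December 2022.
Adding the 6 years base period to 24 December 2022 gives a deadline of 24 December 2028, before any tolling.
Because the pending related arbitration ran from 6 December 2025 to 3 September 2026, the deadline is extended by 271 days to 21 September 2029.
The period was tolled for 321 days by the plaintiff's legal incapacity (9 March 2029 to 24 January 2030), pushing the deadline to 8 August 2030.
None of the other events listed affects the running of the period under the stated rules.
Filing on 11 October 2030 missed the 8 August 2030 deadline — the action is time-barred.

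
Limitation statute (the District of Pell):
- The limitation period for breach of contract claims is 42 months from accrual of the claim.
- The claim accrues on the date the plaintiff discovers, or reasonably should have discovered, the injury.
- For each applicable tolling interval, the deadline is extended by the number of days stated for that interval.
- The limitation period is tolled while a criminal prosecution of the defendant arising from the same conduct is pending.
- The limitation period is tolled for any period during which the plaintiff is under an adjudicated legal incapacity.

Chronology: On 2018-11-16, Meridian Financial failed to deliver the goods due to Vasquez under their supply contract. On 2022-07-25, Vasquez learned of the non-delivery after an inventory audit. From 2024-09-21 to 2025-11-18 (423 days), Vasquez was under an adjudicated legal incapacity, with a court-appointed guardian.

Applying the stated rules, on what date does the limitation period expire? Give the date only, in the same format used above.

2027-03-24

Accrual is tied to discovery, so the period began on 2022-07-25 rather than on 2018-11-16 when the act occurred.
Adding the 42 months base period to 2022-07-25 gives a deadline of 2026-01-25, before any tolling.
The plaintiff's legal incapacity from 2024-09-21 to 2025-11-18 tolled the period for 423 days, extending the deadline to 2027-03-24.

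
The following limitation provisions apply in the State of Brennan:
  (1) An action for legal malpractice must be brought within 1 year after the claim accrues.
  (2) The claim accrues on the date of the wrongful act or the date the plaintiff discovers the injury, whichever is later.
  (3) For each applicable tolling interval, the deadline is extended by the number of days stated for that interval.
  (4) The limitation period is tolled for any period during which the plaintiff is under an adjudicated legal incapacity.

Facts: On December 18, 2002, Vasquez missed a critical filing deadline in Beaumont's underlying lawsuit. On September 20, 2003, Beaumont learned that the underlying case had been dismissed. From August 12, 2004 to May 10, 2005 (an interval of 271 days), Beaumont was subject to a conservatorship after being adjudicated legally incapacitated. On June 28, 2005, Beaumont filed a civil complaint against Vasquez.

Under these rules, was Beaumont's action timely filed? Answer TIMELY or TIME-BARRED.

The claim accrued on September 20, 2003 — the later of the December 18, 2002 act and the September 20, 2003 discovery.
Adding the 1 year base period to September 20, 2003 gives a deadline of September 20, 2004, before any tolling.
Because the plaintiff's legal incapacity ran from August 12, 2004 to May 10, 2005, the deadline is extended by 271 days to June 18, 2005.
Filing on June 28, 2005 missed the June 18, 2005 deadline — the action is time-barred.

TIME-BARRED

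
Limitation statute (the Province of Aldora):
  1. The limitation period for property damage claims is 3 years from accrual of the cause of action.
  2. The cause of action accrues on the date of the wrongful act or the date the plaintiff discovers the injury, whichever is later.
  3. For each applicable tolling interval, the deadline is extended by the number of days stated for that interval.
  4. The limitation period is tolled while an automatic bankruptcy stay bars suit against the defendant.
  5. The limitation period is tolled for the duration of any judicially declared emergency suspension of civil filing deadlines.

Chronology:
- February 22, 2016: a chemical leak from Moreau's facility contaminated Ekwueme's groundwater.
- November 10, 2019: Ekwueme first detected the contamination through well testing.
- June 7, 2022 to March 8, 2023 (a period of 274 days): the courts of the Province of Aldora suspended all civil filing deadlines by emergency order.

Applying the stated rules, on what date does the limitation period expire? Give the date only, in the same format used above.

Taking the later of the act (February 22, 2016) and discovery (November 10, 2019), the claim accrued on November 10, 2019.
Adding the 3 years base period to November 10, 2019 gives a deadline of November 10, 2022, before any tolling.
Because the emergency suspension of filing deadlines ran from June 7, 2022 to March 8, 2023, the deadline is extended by 274 days to August 11, 2023.

August 11, 2023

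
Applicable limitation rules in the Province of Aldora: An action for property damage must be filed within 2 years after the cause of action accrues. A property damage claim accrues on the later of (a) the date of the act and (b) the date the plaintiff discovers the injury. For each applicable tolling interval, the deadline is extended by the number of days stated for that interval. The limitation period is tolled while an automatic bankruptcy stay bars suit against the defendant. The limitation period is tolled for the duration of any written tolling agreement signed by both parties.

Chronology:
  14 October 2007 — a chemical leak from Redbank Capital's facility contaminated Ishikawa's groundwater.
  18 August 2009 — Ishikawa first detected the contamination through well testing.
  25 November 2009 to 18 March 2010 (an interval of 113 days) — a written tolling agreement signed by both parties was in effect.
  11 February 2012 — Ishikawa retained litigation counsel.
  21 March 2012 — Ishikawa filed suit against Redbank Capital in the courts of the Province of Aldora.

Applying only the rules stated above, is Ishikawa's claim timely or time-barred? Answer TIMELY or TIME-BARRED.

TIME-BARRED

Because discovery on 18 August 2009 post-dates the 14 October 2007 act, accrual under the later-of rule falls on 18 August 2009.
The untolled deadline — 2 years after 18 August 2009 — is 18 August 2011.
The period was tolled for 113 days by the written tolling agreement (25 November 2009 to 18 March 2010), pushing the deadline to 9 December 2011.
None of the other events listed affects the running of the period under the stated rules.
Filing on 21 March 2012 missed the 9 December 2011 deadline — the action is time-barred.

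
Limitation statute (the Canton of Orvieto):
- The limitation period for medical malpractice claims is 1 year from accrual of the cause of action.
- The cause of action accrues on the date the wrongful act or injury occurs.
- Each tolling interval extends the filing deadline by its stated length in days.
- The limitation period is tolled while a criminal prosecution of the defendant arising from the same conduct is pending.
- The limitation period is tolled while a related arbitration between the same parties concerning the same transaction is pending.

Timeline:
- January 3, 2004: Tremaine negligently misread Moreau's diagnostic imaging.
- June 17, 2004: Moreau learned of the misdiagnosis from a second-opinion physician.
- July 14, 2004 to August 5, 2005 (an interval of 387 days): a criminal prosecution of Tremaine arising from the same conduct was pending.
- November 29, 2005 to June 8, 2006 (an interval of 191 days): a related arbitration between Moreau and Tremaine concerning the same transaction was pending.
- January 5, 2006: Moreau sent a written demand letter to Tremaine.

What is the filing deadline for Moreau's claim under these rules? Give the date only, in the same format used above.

August 4, 2006

Because the rule ties accrual to occurrence, the claim accrued on January 3, 2004, not on the June 17, 2004 discovery date.
The untolled deadline — 1 year after January 3, 2004 — is January 3, 2005.
The period was tolled for 387 days by the pending criminal prosecution (July 14, 2004 to August 5, 2005), pushing the deadline to January 25, 2006.
The period was tolled for 191 days by the pending related arbitration (November 29, 2005 to June 8, 2006), pushing the deadline to August 4, 2006.
None of the other events listed affects the running of the period under the stated rules.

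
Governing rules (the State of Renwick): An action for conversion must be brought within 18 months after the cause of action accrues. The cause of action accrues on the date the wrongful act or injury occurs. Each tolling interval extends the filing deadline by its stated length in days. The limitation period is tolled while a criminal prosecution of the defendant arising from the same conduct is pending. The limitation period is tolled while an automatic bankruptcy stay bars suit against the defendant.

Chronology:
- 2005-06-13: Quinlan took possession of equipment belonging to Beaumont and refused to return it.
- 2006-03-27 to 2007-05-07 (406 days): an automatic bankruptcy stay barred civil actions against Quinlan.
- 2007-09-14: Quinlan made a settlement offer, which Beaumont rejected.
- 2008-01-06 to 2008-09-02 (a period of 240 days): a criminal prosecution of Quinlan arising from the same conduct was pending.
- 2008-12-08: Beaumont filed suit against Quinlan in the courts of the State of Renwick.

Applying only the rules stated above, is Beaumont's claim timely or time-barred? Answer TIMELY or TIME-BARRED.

TIME-BARRED

The limitation period began to run on 2005-06-13.
18 months from 2005-06-13 is 2006-12-13.
Because the automatic bankruptcy stay ran from 2006-03-27 to 2007-05-07, the deadline is extended by 406 days to 2008-01-23.
The pending criminal prosecution from 2008-01-06 to 2008-09-02 tolled the period for 240 days, extending the deadline to 2008-09-19.
Nothing else in the chronology tolls or restarts the period.
Filing on 2008-12-08 missed the 2008-09-19 deadline — the action is time-barred.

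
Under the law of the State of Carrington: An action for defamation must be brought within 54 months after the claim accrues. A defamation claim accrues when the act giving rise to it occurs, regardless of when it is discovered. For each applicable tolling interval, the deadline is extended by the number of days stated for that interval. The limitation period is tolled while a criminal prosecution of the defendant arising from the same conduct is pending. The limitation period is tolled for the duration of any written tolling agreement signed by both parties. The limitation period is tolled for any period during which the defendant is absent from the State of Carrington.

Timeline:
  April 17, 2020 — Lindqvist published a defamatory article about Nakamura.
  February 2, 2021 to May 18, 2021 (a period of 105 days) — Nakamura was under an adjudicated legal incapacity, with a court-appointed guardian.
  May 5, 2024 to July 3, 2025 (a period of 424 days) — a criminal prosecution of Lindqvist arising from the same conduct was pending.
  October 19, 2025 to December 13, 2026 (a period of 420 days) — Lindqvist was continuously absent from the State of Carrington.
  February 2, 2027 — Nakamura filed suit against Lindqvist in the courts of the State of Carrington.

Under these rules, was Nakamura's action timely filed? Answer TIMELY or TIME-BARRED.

The claim accrued on April 17, 2020, the date of the act.
The untolled deadline — 54 months after April 17, 2020 — is October 17, 2024.
Because the pending criminal prosecution ran from May 5, 2024 to July 3, 2025, the deadline is extended by 424 days to December 15, 2025.
The defendant's absence from the jurisdiction from October 19, 2025 to December 13, 2026 tolled the period for 420 days, extending the deadline to February 8, 2027.
The plaintiff's legal incapacity from February 2, 2021 to May 18, 2021 does not toll the period, because no stated rule makes the plaintiff's incapacity a tolling event.
The February 2, 2027 filing precedes the February 8, 2027 deadline; the claim is timely.

TIMELY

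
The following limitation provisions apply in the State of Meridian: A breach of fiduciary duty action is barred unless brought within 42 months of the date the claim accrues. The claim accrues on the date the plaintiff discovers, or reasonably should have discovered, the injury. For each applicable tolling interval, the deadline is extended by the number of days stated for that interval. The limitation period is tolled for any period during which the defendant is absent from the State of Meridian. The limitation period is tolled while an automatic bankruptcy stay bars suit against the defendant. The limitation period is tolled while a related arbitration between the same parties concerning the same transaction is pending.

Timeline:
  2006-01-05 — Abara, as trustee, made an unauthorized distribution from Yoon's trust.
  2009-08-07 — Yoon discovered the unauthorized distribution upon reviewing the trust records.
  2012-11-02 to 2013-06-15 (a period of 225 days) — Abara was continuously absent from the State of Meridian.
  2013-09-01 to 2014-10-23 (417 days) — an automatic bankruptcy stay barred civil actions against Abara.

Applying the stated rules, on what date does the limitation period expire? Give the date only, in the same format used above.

Accrual is tied to discovery, so the period began on 2009-08-07 rather than on 2006-01-05 when the act occurred.
42 months from 2009-08-07 is 2013-02-07.
Because the defendant's absence from the jurisdiction ran from 2012-11-02 to 2013-06-15, the deadline is extended by 225 days to 2013-09-20.
The automatic bankruptcy stay from 2013-09-01 to 2014-10-23 tolled the period for 417 days, extending the deadline to 2014-11-11.

2014-11-11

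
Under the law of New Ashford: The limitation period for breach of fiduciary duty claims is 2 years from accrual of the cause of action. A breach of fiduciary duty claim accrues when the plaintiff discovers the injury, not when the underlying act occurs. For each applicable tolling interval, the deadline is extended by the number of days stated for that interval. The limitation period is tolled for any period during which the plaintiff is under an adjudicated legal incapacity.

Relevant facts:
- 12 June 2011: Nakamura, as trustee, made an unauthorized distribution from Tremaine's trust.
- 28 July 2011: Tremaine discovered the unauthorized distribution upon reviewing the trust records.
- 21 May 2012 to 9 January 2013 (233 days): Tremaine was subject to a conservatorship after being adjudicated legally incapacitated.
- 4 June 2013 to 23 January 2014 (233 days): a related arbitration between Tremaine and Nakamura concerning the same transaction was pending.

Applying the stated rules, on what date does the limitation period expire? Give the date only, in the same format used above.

Accrual is tied to discovery, so the period began on 28 July 2011 rather than on 12 June 2011 when the act occurred.
Adding the 2 years base period to 28 July 2011 gives a deadline of 28 July 2013, before any tolling.
The plaintiff's legal incapacity from 21 May 2012 to 9 January 2013 tolled the period for 233 days, extending the deadline to 18 March 2014.
Although a pending arbitration ran from 4 June 2013 to 23 January 2014, the stated rules do not make that a tolling event, so it is disregarded.

18 March 2014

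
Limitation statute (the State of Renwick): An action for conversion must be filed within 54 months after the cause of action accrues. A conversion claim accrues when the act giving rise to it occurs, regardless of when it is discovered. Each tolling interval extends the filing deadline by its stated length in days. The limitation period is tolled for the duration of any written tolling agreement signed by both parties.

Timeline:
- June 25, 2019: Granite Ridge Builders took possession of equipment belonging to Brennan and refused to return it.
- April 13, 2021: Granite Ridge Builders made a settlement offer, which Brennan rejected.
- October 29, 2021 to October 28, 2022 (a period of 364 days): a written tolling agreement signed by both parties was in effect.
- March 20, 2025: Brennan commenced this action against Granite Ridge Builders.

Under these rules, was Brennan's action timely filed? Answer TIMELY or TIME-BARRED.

The limitation period began to run on June 25, 2019.
The untolled deadline — 54 months after June 25, 2019 — is December 25, 2023.
Because the written tolling agreement ran from October 29, 2021 to October 28, 2022, the deadline is extended by 364 days to December 23, 2024.
The other events in the timeline have no effect on the limitation period under the stated rules.
The March 20, 2025 filing falls after the December 23, 2024 deadline; the claim is time-barred.

TIME-BARRED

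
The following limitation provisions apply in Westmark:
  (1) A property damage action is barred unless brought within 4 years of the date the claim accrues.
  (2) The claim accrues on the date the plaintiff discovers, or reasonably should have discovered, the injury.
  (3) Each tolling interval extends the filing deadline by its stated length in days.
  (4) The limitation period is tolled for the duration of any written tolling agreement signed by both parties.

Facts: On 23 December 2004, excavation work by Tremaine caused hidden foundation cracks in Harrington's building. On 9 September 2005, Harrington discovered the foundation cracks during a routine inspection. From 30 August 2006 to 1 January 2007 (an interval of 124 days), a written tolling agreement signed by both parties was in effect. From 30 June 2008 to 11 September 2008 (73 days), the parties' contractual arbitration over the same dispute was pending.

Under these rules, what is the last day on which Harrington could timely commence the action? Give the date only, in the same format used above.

11 January 2010

Accrual is tied to discovery, so the period began on 9 September 2005 rather than on 23 December 2004 when the act occurred.
4 years from 9 September 2005 is 9 September 2009.
The period was tolled for 124 days by the written tolling agreement (30 August 2006 to 1 January 2007), pushing the deadline to 11 January 2010.
The pending related arbitration from 30 June 2008 to 11 September 2008 does not toll the period, because no stated rule makes a pending arbitration a tolling event.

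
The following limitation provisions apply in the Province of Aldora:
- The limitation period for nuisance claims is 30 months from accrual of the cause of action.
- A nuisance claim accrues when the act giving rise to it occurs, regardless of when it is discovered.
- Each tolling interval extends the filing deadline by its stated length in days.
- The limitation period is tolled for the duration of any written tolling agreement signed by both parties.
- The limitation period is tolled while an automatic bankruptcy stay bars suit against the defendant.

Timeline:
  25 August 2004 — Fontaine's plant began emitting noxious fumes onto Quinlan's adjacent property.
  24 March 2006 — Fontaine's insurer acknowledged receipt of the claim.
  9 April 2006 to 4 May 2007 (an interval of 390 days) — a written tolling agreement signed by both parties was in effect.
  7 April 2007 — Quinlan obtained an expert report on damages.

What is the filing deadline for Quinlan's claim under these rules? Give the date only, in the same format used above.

21 March 2008

The limitation period began to run on 25 August 2004.
30 months from 25 August 2004 is 25 February 2007.
Because the written tolling agreement ran from 9 April 2006 to 4 May 2007, the deadline is extended by 390 days to 21 March 2008.
None of the other events listed affects the running of the period under the stated rules.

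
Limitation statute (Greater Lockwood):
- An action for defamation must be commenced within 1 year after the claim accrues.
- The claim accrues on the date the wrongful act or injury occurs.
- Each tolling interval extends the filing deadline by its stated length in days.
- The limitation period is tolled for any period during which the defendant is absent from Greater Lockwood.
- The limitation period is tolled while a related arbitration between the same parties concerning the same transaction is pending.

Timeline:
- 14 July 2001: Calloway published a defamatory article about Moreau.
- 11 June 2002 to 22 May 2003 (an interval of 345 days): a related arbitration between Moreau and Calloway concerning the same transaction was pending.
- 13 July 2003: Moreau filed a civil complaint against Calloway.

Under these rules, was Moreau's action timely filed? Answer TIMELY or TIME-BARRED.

TIME-BARRED

The limitation period began to run on 14 July 2001.
Adding the 1 year base period to 14 July 2001 gives a deadline of 14 July 2002, before any tolling.
Because the pending related arbitration ran from 11 June 2002 to 22 May 2003, the deadline is extended by 345 days to 24 June 2003.
The 13 July 2003 filing falls after the 24 June 2003 deadline; the claim is time-barred.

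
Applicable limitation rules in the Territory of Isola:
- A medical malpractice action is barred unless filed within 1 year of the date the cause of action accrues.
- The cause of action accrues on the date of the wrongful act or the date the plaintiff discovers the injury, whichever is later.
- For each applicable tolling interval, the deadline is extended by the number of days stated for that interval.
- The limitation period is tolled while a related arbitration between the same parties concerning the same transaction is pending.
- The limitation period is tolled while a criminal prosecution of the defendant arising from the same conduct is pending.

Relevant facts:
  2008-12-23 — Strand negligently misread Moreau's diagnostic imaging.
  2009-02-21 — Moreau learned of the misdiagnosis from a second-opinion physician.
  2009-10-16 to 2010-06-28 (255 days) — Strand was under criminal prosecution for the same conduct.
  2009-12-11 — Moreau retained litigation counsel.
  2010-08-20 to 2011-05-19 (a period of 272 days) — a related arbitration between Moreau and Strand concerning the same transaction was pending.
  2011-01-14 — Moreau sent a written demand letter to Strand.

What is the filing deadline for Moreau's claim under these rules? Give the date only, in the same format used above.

Taking the later of the act (2008-12-23) and discovery (2009-02-21), the claim accrued on 2009-02-21.
Adding the 1 year base period to 2009-02-21 gives a deadline of 2010-02-21, before any tolling.
Because the pending criminal prosecution ran from 2009-10-16 to 2010-06-28, the deadline is extended by 255 days to 2010-11-03.
Because the pending related arbitration ran from 2010-08-20 to 2011-05-19, the deadline is extended by 272 days to 2011-08-02.
The other events in the timeline have no effect on the limitation period under the stated rules.

2011-08-02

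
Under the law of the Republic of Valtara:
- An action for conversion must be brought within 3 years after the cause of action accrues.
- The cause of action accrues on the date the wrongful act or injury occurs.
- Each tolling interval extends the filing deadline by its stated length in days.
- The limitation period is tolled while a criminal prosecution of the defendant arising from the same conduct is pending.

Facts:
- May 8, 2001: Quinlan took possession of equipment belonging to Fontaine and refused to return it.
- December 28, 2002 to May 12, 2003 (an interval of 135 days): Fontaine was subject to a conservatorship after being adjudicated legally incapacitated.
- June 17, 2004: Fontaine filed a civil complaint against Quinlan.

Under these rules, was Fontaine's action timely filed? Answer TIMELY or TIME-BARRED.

TIME-BARRED

The limitation period began to run on May 8, 2001.
The untolled deadline — 3 years after May 8, 2001 — is May 8, 2004.
No stated provision tolls the period for the plaintiff's incapacity, so the interval from December 28, 2002 to May 12, 2003 has no effect on the deadline.
Fontaine filed on June 17, 2004, after the May 8, 2004 deadline, so the action is time-barred.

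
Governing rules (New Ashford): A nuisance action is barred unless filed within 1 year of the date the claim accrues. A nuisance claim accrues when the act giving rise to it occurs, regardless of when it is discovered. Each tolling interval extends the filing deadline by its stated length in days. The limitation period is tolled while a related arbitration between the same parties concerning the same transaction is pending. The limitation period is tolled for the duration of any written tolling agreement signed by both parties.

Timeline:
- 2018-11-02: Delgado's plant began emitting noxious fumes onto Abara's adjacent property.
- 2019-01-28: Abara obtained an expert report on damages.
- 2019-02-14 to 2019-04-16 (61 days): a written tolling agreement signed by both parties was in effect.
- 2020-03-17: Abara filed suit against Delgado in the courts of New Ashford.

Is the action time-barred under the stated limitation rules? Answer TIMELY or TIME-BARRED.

The limitation period began to run on 2018-11-02.
1 year from 2018-11-02 is 2019-11-02.
The written tolling agreement from 2019-02-14 to 2019-04-16 tolled the period for 61 days, extending the deadline to 2020-01-02.
Nothing else in the chronology tolls or restarts the period.
Abara filed on 2020-03-17, after the 2020-01-02 deadline, so the action is time-barred.

TIME-BARRED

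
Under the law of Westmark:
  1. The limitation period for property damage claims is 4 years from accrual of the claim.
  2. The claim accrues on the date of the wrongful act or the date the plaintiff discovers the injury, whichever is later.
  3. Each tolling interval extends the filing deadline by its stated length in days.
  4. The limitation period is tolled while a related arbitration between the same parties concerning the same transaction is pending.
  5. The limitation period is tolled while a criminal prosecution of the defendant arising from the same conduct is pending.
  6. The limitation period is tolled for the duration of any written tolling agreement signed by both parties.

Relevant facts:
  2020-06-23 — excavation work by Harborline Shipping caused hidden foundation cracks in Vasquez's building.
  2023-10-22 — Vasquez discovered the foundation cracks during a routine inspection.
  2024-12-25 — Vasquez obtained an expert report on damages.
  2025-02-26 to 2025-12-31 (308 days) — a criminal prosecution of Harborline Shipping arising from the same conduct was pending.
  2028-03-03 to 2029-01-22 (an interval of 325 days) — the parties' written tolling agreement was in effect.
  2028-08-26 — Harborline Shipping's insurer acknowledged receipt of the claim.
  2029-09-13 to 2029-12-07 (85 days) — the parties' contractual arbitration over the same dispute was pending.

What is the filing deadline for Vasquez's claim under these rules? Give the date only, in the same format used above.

Because discovery on 2023-10-22 post-dates the 2020-06-23 act, accrual under the later-of rule falls on 2023-10-22.
The untolled deadline — 4 years after 2023-10-22 — is 2027-10-22.
Because the pending criminal prosecution ran from 2025-02-26 to 2025-12-31, the deadline is extended by 308 days to 2028-08-25.
The written tolling agreement from 2028-03-03 to 2029-01-22 tolled the period for 325 days, extending the deadline to 2029-07-16.
The pending related arbitration from 2029-09-13 to 2029-12-07 began after the period had already run on 2029-07-16, so it has no tolling effect.
None of the other events listed affects the running of the period under the stated rules.

2029-07-16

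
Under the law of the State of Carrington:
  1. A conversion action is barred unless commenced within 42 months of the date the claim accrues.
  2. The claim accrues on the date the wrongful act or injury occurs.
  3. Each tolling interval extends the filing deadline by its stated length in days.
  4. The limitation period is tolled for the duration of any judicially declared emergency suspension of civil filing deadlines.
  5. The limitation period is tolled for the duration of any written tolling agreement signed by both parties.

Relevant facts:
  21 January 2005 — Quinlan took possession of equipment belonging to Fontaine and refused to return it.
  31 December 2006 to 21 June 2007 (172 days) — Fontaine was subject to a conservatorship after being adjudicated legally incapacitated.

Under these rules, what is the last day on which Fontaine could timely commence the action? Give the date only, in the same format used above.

The limitation period began to run on 21 January 2005.
Adding the 42 months base period to 21 January 2005 gives a deadline of 21 July 2008, before any tolling.
Although the plaintiff's incapacity ran from 31 December 2006 to 21 June 2007, the stated rules do not make that a tolling event, so it is disregarded.

21 July 2008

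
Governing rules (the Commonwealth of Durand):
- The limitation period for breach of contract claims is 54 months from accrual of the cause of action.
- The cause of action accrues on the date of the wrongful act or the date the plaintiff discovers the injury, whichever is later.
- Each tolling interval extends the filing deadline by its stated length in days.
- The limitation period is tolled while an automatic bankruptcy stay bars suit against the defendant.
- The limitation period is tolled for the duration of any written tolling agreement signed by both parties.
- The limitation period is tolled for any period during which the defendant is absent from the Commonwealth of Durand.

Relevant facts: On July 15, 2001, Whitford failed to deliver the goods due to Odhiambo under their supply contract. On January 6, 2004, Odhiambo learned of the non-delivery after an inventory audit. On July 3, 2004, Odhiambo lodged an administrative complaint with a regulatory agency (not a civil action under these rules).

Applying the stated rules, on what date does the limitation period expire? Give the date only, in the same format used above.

Taking the later of the act (July 15, 2001) and discovery (January 6, 2004), the claim accrued on January 6, 2004.
Adding the 54 months base period to January 6, 2004 gives a deadline of July 6, 2008, before any tolling.
None of the other events listed affects the running of the period under the stated rules.

July 6, 2008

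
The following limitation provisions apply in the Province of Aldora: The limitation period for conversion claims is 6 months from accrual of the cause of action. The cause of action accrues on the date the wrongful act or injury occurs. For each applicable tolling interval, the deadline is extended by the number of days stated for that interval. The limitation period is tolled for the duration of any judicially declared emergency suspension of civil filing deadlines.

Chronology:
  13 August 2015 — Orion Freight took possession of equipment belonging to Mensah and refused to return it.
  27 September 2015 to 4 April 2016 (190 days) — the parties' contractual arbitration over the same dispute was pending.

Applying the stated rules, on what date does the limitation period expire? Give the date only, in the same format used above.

The cause of action accrued on 13 August 2015, the date of the act.
6 months from 13 August 2015 is 13 February 2016.
No stated provision tolls the period for a pending arbitration, so the interval from 27 September 2015 to 4 April 2016 has no effect on the deadline.

13 February 2016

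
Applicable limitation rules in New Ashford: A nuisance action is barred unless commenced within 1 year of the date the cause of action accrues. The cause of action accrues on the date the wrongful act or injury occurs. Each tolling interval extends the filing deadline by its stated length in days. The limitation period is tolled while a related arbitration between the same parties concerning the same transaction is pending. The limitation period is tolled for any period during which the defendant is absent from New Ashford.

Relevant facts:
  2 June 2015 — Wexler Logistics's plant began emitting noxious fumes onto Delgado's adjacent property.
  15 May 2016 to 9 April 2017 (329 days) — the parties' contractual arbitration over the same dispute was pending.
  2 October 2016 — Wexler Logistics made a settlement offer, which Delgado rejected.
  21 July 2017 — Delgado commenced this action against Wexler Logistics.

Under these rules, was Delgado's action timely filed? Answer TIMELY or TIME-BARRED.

TIME-BARRED

The claim accrued on 2 June 2015, when the wrongful act occurred.
The untolled deadline — 1 year after 2 June 2015 — is 2 June 2016.
The period was tolled for 329 days by the pending related arbitration (15 May 2016 to 9 April 2017), pushing the deadline to 27 April 2017.
Nothing else in the chronology tolls or restarts the period.
Delgado filed on 21 July 2017, after the 27 April 2017 deadline, so the action is time-barred.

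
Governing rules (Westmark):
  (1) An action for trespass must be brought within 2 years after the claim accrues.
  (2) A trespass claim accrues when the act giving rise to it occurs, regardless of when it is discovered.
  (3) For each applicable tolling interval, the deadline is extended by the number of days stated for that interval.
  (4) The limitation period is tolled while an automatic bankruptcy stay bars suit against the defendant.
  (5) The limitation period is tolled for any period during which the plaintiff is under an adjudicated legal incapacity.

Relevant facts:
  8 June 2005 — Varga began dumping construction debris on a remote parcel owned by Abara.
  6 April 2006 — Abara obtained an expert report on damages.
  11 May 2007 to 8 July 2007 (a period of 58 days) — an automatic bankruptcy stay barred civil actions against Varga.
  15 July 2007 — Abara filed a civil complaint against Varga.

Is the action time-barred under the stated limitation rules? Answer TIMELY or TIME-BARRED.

TIMELY

The limitation period began to run on 8 June 2005.
The untolled deadline — 2 years after 8 June 2005 — is 8 June 2007.
The automatic bankruptcy stay from 11 May 2007 to 8 July 2007 tolled the period for 58 days, extending the deadline to 5 August 2007.
None of the other events listed affects the running of the period under the stated rules.
The 15 July 2007 filing precedes the 5 August 2007 deadline; the claim is timely.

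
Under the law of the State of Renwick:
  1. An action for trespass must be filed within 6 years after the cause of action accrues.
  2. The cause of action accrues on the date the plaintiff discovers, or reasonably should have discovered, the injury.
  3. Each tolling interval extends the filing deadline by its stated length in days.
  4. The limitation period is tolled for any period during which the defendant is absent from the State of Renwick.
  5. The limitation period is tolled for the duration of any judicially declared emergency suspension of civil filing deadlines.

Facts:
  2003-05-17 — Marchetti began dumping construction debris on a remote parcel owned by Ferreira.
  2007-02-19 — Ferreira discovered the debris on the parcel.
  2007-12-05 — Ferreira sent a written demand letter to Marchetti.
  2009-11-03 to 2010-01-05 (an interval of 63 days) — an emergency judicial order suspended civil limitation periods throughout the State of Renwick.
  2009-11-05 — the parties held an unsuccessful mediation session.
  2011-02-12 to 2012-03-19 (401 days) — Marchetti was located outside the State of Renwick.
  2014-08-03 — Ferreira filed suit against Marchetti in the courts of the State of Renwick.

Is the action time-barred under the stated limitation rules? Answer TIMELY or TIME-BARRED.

Accrual is tied to discovery, so the period began on 2007-02-19 rather than on 2003-05-17 when the act occurred.
Adding the 6 years base period to 2007-02-19 gives a deadline of 2013-02-19, before any tolling.
The emergency suspension of filing deadlines from 2009-11-03 to 2010-01-05 tolled the period for 63 days, extending the deadline to 2013-04-23.
The period was tolled for 401 days by the defendant's absence from the jurisdiction (2011-02-12 to 2012-03-19), pushing the deadline to 2014-05-29.
The other events in the timeline have no effect on the limitation period under the stated rules.
Filing on 2014-08-03 missed the 2014-05-29 deadline — the action is time-barred.

TIME-BARRED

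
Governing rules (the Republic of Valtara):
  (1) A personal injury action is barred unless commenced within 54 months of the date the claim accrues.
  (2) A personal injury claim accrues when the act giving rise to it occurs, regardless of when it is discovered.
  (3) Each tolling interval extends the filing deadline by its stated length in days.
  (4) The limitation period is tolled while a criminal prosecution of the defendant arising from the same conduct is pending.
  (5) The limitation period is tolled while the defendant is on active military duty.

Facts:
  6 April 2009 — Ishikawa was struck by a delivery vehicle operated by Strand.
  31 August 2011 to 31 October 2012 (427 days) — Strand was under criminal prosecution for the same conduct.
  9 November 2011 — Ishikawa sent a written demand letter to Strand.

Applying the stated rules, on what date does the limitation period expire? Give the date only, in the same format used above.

The claim accrued on 6 April 2009, the date of the act.
Adding the 54 months base period to 6 April 2009 gives a deadline of 6 October 2013, before any tolling.
Because the pending criminal prosecution ran from 31 August 2011 to 31 October 2012, the deadline is extended by 427 days to 7 December 2014.
None of the other events listed affects the running of the period under the stated rules.

7 December 2014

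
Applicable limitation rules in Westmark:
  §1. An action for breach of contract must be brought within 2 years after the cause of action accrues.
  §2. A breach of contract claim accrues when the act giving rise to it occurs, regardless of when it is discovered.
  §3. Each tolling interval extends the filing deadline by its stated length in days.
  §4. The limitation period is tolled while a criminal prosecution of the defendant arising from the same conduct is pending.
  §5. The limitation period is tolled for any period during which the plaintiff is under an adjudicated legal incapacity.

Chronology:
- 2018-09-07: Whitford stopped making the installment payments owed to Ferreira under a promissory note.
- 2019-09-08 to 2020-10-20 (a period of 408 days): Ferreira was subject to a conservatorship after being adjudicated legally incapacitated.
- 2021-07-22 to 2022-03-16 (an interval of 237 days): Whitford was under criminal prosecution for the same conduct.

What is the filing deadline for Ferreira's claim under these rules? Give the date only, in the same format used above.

The limitation period began to run on 2018-09-07.
2 years from 2018-09-07 is 2020-09-07.
The period was tolled for 408 days by the plaintiff's legal incapacity (2019-09-08 to 2020-10-20), pushing the deadline to 2021-10-20.
The period was tolled for 237 days by the pending criminal prosecution (2021-07-22 to 2022-03-16), pushing the deadline to 2022-06-14.

2022-06-14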